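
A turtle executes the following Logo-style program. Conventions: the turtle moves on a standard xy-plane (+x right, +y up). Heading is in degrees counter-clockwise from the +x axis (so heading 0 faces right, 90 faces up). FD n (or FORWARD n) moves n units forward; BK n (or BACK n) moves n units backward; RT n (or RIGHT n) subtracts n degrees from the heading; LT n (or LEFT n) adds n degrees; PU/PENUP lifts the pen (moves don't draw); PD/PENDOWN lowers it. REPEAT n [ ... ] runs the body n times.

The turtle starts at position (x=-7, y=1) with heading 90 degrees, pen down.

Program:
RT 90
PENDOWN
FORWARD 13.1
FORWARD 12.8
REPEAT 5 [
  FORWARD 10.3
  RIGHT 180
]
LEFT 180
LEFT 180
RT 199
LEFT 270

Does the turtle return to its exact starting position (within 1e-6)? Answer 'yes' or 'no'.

Executing turtle program step by step:
Start: pos=(-7,1), heading=90, pen down
RT 90: heading 90 -> 0
PD: pen down
FD 13.1: (-7,1) -> (6.1,1) [heading=0, draw]
FD 12.8: (6.1,1) -> (18.9,1) [heading=0, draw]
REPEAT 5 [
  -- iteration 1/5 --
  FD 10.3: (18.9,1) -> (29.2,1) [heading=0, draw]
  RT 180: heading 0 -> 180
  -- iteration 2/5 --
  FD 10.3: (29.2,1) -> (18.9,1) [heading=180, draw]
  RT 180: heading 180 -> 0
  -- iteration 3/5 --
  FD 10.3: (18.9,1) -> (29.2,1) [heading=0, draw]
  RT 180: heading 0 -> 180
  -- iteration 4/5 --
  FD 10.3: (29.2,1) -> (18.9,1) [heading=180, draw]
  RT 180: heading 180 -> 0
  -- iteration 5/5 --
  FD 10.3: (18.9,1) -> (29.2,1) [heading=0, draw]
  RT 180: heading 0 -> 180
]
LT 180: heading 180 -> 0
LT 180: heading 0 -> 180
RT 199: heading 180 -> 341
LT 270: heading 341 -> 251
Final: pos=(29.2,1), heading=251, 7 segment(s) drawn

Start position: (-7, 1)
Final position: (29.2, 1)
Distance = 36.2; >= 1e-6 -> NOT closed

Answer: no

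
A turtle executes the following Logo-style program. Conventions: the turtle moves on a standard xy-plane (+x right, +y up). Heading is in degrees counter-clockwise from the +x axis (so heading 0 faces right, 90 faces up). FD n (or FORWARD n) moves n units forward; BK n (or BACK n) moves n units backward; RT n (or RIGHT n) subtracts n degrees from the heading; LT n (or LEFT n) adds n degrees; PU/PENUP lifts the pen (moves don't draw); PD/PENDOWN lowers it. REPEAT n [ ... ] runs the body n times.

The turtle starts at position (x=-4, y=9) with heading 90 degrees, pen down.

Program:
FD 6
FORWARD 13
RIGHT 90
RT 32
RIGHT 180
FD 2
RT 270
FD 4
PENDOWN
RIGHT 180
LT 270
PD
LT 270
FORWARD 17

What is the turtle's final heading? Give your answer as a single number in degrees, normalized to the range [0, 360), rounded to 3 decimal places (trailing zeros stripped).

Answer: 238

Derivation:
Executing turtle program step by step:
Start: pos=(-4,9), heading=90, pen down
FD 6: (-4,9) -> (-4,15) [heading=90, draw]
FD 13: (-4,15) -> (-4,28) [heading=90, draw]
RT 90: heading 90 -> 0
RT 32: heading 0 -> 328
RT 180: heading 328 -> 148
FD 2: (-4,28) -> (-5.696,29.06) [heading=148, draw]
RT 270: heading 148 -> 238
FD 4: (-5.696,29.06) -> (-7.816,25.668) [heading=238, draw]
PD: pen down
RT 180: heading 238 -> 58
LT 270: heading 58 -> 328
PD: pen down
LT 270: heading 328 -> 238
FD 17: (-7.816,25.668) -> (-16.824,11.251) [heading=238, draw]
Final: pos=(-16.824,11.251), heading=238, 5 segment(s) drawn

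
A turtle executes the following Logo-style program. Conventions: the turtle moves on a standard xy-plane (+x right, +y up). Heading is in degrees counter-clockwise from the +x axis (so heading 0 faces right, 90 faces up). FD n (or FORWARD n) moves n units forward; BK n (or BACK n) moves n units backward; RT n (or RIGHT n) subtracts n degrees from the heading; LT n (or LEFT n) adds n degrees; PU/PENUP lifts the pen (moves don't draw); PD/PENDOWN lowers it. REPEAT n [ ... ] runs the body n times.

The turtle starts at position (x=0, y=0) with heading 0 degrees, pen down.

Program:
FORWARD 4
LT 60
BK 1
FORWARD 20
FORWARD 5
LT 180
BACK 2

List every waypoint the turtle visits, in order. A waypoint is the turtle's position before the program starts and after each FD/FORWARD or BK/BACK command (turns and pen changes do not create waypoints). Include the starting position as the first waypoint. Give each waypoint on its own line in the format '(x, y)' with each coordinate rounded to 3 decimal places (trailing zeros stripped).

Answer: (0, 0)
(4, 0)
(3.5, -0.866)
(13.5, 16.454)
(16, 20.785)
(17, 22.517)

Derivation:
Executing turtle program step by step:
Start: pos=(0,0), heading=0, pen down
FD 4: (0,0) -> (4,0) [heading=0, draw]
LT 60: heading 0 -> 60
BK 1: (4,0) -> (3.5,-0.866) [heading=60, draw]
FD 20: (3.5,-0.866) -> (13.5,16.454) [heading=60, draw]
FD 5: (13.5,16.454) -> (16,20.785) [heading=60, draw]
LT 180: heading 60 -> 240
BK 2: (16,20.785) -> (17,22.517) [heading=240, draw]
Final: pos=(17,22.517), heading=240, 5 segment(s) drawn
Waypoints (6 total):
(0, 0)
(4, 0)
(3.5, -0.866)
(13.5, 16.454)
(16, 20.785)
(17, 22.517)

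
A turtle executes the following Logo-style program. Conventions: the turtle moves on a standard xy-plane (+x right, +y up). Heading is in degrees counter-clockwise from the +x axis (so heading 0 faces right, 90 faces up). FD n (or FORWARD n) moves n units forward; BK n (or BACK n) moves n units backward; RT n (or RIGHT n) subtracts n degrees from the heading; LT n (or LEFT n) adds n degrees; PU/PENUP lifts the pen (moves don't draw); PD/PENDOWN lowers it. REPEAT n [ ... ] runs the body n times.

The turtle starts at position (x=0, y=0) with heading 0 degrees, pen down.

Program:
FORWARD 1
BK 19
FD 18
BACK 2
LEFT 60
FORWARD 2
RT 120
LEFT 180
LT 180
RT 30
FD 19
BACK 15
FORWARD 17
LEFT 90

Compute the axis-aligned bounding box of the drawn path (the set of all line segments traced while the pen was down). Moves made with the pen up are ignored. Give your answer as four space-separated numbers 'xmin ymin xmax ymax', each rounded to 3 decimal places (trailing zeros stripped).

Executing turtle program step by step:
Start: pos=(0,0), heading=0, pen down
FD 1: (0,0) -> (1,0) [heading=0, draw]
BK 19: (1,0) -> (-18,0) [heading=0, draw]
FD 18: (-18,0) -> (0,0) [heading=0, draw]
BK 2: (0,0) -> (-2,0) [heading=0, draw]
LT 60: heading 0 -> 60
FD 2: (-2,0) -> (-1,1.732) [heading=60, draw]
RT 120: heading 60 -> 300
LT 180: heading 300 -> 120
LT 180: heading 120 -> 300
RT 30: heading 300 -> 270
FD 19: (-1,1.732) -> (-1,-17.268) [heading=270, draw]
BK 15: (-1,-17.268) -> (-1,-2.268) [heading=270, draw]
FD 17: (-1,-2.268) -> (-1,-19.268) [heading=270, draw]
LT 90: heading 270 -> 0
Final: pos=(-1,-19.268), heading=0, 8 segment(s) drawn

Segment endpoints: x in {-18, -2, -1, -1, -1, -1, 0, 1}, y in {-19.268, -17.268, -2.268, 0, 1.732}
xmin=-18, ymin=-19.268, xmax=1, ymax=1.732

Answer: -18 -19.268 1 1.732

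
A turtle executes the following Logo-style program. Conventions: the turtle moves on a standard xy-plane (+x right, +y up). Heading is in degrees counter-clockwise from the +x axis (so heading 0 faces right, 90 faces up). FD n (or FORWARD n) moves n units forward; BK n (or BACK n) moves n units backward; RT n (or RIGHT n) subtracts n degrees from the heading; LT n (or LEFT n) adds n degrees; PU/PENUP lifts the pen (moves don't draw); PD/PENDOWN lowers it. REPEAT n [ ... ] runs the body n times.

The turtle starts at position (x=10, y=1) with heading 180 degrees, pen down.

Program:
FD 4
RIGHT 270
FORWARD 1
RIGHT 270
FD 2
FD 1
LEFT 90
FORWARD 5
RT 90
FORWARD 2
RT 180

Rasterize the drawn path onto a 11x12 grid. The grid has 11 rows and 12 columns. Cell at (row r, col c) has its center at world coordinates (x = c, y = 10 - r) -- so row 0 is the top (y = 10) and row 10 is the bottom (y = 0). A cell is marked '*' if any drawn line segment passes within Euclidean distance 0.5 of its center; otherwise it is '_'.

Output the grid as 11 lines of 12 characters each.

Answer: ____________
____________
____________
____________
____________
_________***
_________*__
_________*__
_________*__
______*****_
______****__

Derivation:
Segment 0: (10,1) -> (6,1)
Segment 1: (6,1) -> (6,0)
Segment 2: (6,0) -> (8,0)
Segment 3: (8,0) -> (9,0)
Segment 4: (9,0) -> (9,5)
Segment 5: (9,5) -> (11,5)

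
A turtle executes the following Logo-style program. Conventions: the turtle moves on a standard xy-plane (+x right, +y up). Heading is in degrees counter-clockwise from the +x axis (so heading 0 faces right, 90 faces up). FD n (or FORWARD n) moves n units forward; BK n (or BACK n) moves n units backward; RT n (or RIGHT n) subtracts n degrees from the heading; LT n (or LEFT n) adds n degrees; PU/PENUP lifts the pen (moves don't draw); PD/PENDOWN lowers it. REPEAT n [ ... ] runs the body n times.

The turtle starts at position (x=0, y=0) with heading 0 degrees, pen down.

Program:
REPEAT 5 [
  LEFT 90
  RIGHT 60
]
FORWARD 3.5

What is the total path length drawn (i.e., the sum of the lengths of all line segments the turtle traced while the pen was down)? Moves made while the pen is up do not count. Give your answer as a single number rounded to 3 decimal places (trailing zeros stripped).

Executing turtle program step by step:
Start: pos=(0,0), heading=0, pen down
REPEAT 5 [
  -- iteration 1/5 --
  LT 90: heading 0 -> 90
  RT 60: heading 90 -> 30
  -- iteration 2/5 --
  LT 90: heading 30 -> 120
  RT 60: heading 120 -> 60
  -- iteration 3/5 --
  LT 90: heading 60 -> 150
  RT 60: heading 150 -> 90
  -- iteration 4/5 --
  LT 90: heading 90 -> 180
  RT 60: heading 180 -> 120
  -- iteration 5/5 --
  LT 90: heading 120 -> 210
  RT 60: heading 210 -> 150
]
FD 3.5: (0,0) -> (-3.031,1.75) [heading=150, draw]
Final: pos=(-3.031,1.75), heading=150, 1 segment(s) drawn

Segment lengths:
  seg 1: (0,0) -> (-3.031,1.75), length = 3.5
Total = 3.5

Answer: 3.5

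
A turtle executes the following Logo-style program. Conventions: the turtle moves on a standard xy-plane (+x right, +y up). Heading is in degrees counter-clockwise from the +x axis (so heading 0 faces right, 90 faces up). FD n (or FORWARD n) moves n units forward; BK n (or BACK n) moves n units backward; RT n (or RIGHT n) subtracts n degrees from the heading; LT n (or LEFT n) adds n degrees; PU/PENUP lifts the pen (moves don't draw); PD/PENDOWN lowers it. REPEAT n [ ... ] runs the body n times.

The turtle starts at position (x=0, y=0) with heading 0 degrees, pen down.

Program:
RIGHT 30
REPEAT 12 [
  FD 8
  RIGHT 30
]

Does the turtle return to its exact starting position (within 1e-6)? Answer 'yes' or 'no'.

Answer: yes

Derivation:
Executing turtle program step by step:
Start: pos=(0,0), heading=0, pen down
RT 30: heading 0 -> 330
REPEAT 12 [
  -- iteration 1/12 --
  FD 8: (0,0) -> (6.928,-4) [heading=330, draw]
  RT 30: heading 330 -> 300
  -- iteration 2/12 --
  FD 8: (6.928,-4) -> (10.928,-10.928) [heading=300, draw]
  RT 30: heading 300 -> 270
  -- iteration 3/12 --
  FD 8: (10.928,-10.928) -> (10.928,-18.928) [heading=270, draw]
  RT 30: heading 270 -> 240
  -- iteration 4/12 --
  FD 8: (10.928,-18.928) -> (6.928,-25.856) [heading=240, draw]
  RT 30: heading 240 -> 210
  -- iteration 5/12 --
  FD 8: (6.928,-25.856) -> (0,-29.856) [heading=210, draw]
  RT 30: heading 210 -> 180
  -- iteration 6/12 --
  FD 8: (0,-29.856) -> (-8,-29.856) [heading=180, draw]
  RT 30: heading 180 -> 150
  -- iteration 7/12 --
  FD 8: (-8,-29.856) -> (-14.928,-25.856) [heading=150, draw]
  RT 30: heading 150 -> 120
  -- iteration 8/12 --
  FD 8: (-14.928,-25.856) -> (-18.928,-18.928) [heading=120, draw]
  RT 30: heading 120 -> 90
  -- iteration 9/12 --
  FD 8: (-18.928,-18.928) -> (-18.928,-10.928) [heading=90, draw]
  RT 30: heading 90 -> 60
  -- iteration 10/12 --
  FD 8: (-18.928,-10.928) -> (-14.928,-4) [heading=60, draw]
  RT 30: heading 60 -> 30
  -- iteration 11/12 --
  FD 8: (-14.928,-4) -> (-8,0) [heading=30, draw]
  RT 30: heading 30 -> 0
  -- iteration 12/12 --
  FD 8: (-8,0) -> (0,0) [heading=0, draw]
  RT 30: heading 0 -> 330
]
Final: pos=(0,0), heading=330, 12 segment(s) drawn

Start position: (0, 0)
Final position: (0, 0)
Distance = 0; < 1e-6 -> CLOSED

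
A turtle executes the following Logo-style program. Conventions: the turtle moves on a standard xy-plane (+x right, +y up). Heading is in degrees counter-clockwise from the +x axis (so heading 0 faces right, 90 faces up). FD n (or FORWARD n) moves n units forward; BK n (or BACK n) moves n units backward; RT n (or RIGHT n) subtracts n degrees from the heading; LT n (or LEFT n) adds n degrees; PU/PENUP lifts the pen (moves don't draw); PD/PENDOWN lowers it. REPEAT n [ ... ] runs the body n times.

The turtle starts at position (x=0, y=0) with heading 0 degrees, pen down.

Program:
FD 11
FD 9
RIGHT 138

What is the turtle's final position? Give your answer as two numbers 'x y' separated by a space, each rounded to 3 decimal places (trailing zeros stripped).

Executing turtle program step by step:
Start: pos=(0,0), heading=0, pen down
FD 11: (0,0) -> (11,0) [heading=0, draw]
FD 9: (11,0) -> (20,0) [heading=0, draw]
RT 138: heading 0 -> 222
Final: pos=(20,0), heading=222, 2 segment(s) drawn

Answer: 20 0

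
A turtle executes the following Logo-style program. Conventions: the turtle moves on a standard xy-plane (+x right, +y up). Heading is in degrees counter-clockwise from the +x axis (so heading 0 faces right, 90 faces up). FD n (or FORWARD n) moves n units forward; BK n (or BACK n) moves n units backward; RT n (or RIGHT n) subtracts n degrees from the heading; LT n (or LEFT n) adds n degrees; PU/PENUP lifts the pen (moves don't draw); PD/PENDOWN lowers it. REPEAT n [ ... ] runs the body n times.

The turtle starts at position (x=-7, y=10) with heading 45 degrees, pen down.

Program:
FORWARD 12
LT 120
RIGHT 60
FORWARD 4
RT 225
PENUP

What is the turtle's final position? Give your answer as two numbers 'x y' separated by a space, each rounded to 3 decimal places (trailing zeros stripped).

Executing turtle program step by step:
Start: pos=(-7,10), heading=45, pen down
FD 12: (-7,10) -> (1.485,18.485) [heading=45, draw]
LT 120: heading 45 -> 165
RT 60: heading 165 -> 105
FD 4: (1.485,18.485) -> (0.45,22.349) [heading=105, draw]
RT 225: heading 105 -> 240
PU: pen up
Final: pos=(0.45,22.349), heading=240, 2 segment(s) drawn

Answer: 0.45 22.349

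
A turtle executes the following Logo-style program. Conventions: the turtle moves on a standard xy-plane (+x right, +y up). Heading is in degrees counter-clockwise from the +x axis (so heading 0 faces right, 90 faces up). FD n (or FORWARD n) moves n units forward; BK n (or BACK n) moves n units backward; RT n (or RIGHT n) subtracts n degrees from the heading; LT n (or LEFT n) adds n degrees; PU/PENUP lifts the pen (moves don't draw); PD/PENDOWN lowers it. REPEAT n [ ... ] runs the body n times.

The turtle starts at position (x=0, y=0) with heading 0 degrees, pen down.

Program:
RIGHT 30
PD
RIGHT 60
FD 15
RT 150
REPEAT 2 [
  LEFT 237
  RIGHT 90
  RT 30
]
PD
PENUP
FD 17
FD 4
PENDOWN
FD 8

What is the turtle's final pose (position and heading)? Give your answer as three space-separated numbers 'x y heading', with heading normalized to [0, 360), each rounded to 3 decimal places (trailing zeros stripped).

Answer: 28.841 -18.031 354

Derivation:
Executing turtle program step by step:
Start: pos=(0,0), heading=0, pen down
RT 30: heading 0 -> 330
PD: pen down
RT 60: heading 330 -> 270
FD 15: (0,0) -> (0,-15) [heading=270, draw]
RT 150: heading 270 -> 120
REPEAT 2 [
  -- iteration 1/2 --
  LT 237: heading 120 -> 357
  RT 90: heading 357 -> 267
  RT 30: heading 267 -> 237
  -- iteration 2/2 --
  LT 237: heading 237 -> 114
  RT 90: heading 114 -> 24
  RT 30: heading 24 -> 354
]
PD: pen down
PU: pen up
FD 17: (0,-15) -> (16.907,-16.777) [heading=354, move]
FD 4: (16.907,-16.777) -> (20.885,-17.195) [heading=354, move]
PD: pen down
FD 8: (20.885,-17.195) -> (28.841,-18.031) [heading=354, draw]
Final: pos=(28.841,-18.031), heading=354, 2 segment(s) drawn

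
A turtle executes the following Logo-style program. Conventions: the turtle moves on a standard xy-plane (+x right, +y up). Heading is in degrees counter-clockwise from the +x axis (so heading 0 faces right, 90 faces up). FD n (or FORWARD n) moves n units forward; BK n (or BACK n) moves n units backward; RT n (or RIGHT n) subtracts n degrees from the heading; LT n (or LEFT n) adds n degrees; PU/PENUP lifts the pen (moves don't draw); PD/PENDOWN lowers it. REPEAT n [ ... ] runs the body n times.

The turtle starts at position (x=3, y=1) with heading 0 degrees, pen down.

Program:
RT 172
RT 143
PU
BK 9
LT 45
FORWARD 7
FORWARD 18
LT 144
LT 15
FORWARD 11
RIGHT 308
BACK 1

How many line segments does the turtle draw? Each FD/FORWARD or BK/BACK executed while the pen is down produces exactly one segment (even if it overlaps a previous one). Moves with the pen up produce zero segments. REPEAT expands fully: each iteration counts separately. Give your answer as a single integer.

Answer: 0

Derivation:
Executing turtle program step by step:
Start: pos=(3,1), heading=0, pen down
RT 172: heading 0 -> 188
RT 143: heading 188 -> 45
PU: pen up
BK 9: (3,1) -> (-3.364,-5.364) [heading=45, move]
LT 45: heading 45 -> 90
FD 7: (-3.364,-5.364) -> (-3.364,1.636) [heading=90, move]
FD 18: (-3.364,1.636) -> (-3.364,19.636) [heading=90, move]
LT 144: heading 90 -> 234
LT 15: heading 234 -> 249
FD 11: (-3.364,19.636) -> (-7.306,9.367) [heading=249, move]
RT 308: heading 249 -> 301
BK 1: (-7.306,9.367) -> (-7.821,10.224) [heading=301, move]
Final: pos=(-7.821,10.224), heading=301, 0 segment(s) drawn
Segments drawn: 0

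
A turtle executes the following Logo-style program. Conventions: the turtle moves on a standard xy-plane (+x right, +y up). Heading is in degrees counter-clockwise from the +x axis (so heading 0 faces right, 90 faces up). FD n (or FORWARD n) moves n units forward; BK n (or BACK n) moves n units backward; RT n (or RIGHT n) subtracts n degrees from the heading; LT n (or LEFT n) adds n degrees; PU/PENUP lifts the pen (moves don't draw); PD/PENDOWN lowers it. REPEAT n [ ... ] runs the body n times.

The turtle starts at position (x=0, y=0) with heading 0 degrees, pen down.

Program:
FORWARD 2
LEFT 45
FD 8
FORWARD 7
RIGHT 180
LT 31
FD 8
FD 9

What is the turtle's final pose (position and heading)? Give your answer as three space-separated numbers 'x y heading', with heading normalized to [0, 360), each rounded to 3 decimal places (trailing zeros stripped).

Answer: 8.494 -5.888 256

Derivation:
Executing turtle program step by step:
Start: pos=(0,0), heading=0, pen down
FD 2: (0,0) -> (2,0) [heading=0, draw]
LT 45: heading 0 -> 45
FD 8: (2,0) -> (7.657,5.657) [heading=45, draw]
FD 7: (7.657,5.657) -> (12.607,10.607) [heading=45, draw]
RT 180: heading 45 -> 225
LT 31: heading 225 -> 256
FD 8: (12.607,10.607) -> (10.671,2.844) [heading=256, draw]
FD 9: (10.671,2.844) -> (8.494,-5.888) [heading=256, draw]
Final: pos=(8.494,-5.888), heading=256, 5 segment(s) drawn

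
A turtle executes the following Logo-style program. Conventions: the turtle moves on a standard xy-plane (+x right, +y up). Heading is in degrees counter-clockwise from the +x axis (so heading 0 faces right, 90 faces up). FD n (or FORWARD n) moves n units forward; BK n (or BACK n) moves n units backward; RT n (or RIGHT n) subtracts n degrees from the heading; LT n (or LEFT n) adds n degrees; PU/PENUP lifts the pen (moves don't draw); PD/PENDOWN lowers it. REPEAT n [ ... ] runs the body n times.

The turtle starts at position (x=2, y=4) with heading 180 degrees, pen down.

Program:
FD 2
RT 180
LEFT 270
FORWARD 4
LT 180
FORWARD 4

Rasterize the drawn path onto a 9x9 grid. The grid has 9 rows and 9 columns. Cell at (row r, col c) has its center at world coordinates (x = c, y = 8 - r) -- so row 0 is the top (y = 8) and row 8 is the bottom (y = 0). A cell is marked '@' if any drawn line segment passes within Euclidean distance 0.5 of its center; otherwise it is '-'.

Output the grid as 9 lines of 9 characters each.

Segment 0: (2,4) -> (0,4)
Segment 1: (0,4) -> (-0,0)
Segment 2: (-0,0) -> (0,4)

Answer: ---------
---------
---------
---------
@@@------
@--------
@--------
@--------
@--------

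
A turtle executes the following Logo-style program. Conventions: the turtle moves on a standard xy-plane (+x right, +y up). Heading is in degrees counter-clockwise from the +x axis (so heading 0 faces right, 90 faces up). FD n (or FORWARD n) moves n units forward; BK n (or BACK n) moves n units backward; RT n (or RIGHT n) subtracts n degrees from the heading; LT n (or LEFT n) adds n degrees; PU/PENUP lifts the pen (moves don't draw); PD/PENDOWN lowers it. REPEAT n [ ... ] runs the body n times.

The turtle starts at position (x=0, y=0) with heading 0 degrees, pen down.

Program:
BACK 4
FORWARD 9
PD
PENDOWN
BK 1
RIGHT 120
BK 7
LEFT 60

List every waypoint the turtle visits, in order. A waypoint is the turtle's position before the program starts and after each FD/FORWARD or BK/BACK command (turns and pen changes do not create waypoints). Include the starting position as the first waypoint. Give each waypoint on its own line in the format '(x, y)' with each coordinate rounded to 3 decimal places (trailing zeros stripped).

Executing turtle program step by step:
Start: pos=(0,0), heading=0, pen down
BK 4: (0,0) -> (-4,0) [heading=0, draw]
FD 9: (-4,0) -> (5,0) [heading=0, draw]
PD: pen down
PD: pen down
BK 1: (5,0) -> (4,0) [heading=0, draw]
RT 120: heading 0 -> 240
BK 7: (4,0) -> (7.5,6.062) [heading=240, draw]
LT 60: heading 240 -> 300
Final: pos=(7.5,6.062), heading=300, 4 segment(s) drawn
Waypoints (5 total):
(0, 0)
(-4, 0)
(5, 0)
(4, 0)
(7.5, 6.062)

Answer: (0, 0)
(-4, 0)
(5, 0)
(4, 0)
(7.5, 6.062)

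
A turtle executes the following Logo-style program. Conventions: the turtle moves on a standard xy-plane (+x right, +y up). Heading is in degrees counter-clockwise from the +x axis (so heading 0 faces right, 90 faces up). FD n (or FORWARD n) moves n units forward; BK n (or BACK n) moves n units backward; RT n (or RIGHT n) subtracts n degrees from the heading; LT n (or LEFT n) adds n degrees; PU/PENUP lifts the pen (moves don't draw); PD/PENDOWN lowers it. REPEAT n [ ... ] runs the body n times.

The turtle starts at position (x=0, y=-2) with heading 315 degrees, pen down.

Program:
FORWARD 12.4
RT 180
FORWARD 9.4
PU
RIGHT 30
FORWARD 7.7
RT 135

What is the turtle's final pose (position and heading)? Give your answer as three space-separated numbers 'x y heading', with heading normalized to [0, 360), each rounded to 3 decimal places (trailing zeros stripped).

Answer: 0.128 3.316 330

Derivation:
Executing turtle program step by step:
Start: pos=(0,-2), heading=315, pen down
FD 12.4: (0,-2) -> (8.768,-10.768) [heading=315, draw]
RT 180: heading 315 -> 135
FD 9.4: (8.768,-10.768) -> (2.121,-4.121) [heading=135, draw]
PU: pen up
RT 30: heading 135 -> 105
FD 7.7: (2.121,-4.121) -> (0.128,3.316) [heading=105, move]
RT 135: heading 105 -> 330
Final: pos=(0.128,3.316), heading=330, 2 segment(s) drawn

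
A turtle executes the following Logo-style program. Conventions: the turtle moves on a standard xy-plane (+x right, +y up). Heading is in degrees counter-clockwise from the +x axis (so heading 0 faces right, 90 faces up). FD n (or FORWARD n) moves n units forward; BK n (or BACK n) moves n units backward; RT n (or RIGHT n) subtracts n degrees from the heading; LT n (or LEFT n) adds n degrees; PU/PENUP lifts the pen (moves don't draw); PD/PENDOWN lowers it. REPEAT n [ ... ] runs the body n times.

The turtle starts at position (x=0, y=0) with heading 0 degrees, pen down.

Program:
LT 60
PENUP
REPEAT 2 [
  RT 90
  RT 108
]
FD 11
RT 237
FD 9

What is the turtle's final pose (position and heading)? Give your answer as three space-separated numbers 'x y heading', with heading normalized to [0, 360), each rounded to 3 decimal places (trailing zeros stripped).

Answer: 2.501 9.376 147

Derivation:
Executing turtle program step by step:
Start: pos=(0,0), heading=0, pen down
LT 60: heading 0 -> 60
PU: pen up
REPEAT 2 [
  -- iteration 1/2 --
  RT 90: heading 60 -> 330
  RT 108: heading 330 -> 222
  -- iteration 2/2 --
  RT 90: heading 222 -> 132
  RT 108: heading 132 -> 24
]
FD 11: (0,0) -> (10.049,4.474) [heading=24, move]
RT 237: heading 24 -> 147
FD 9: (10.049,4.474) -> (2.501,9.376) [heading=147, move]
Final: pos=(2.501,9.376), heading=147, 0 segment(s) drawn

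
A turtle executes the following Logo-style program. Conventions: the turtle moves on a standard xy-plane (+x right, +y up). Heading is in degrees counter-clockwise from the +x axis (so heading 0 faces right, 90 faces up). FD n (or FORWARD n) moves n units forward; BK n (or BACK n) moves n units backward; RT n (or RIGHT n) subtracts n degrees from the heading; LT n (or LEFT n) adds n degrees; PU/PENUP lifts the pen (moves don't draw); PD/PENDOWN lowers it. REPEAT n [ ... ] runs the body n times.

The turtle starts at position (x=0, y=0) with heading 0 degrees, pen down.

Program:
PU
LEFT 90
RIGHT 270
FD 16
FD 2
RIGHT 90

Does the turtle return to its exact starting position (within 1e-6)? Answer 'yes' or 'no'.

Answer: no

Derivation:
Executing turtle program step by step:
Start: pos=(0,0), heading=0, pen down
PU: pen up
LT 90: heading 0 -> 90
RT 270: heading 90 -> 180
FD 16: (0,0) -> (-16,0) [heading=180, move]
FD 2: (-16,0) -> (-18,0) [heading=180, move]
RT 90: heading 180 -> 90
Final: pos=(-18,0), heading=90, 0 segment(s) drawn

Start position: (0, 0)
Final position: (-18, 0)
Distance = 18; >= 1e-6 -> NOT closed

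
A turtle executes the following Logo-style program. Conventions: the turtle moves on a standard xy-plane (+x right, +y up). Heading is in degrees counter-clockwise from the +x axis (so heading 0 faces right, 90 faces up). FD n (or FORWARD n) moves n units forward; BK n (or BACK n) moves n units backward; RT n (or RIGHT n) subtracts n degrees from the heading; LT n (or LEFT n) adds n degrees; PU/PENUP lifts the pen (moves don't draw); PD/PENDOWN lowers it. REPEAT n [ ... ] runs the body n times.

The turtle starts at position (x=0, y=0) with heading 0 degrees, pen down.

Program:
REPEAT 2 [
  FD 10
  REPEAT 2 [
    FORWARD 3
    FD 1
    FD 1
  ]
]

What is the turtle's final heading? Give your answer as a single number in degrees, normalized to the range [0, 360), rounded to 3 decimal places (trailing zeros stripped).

Executing turtle program step by step:
Start: pos=(0,0), heading=0, pen down
REPEAT 2 [
  -- iteration 1/2 --
  FD 10: (0,0) -> (10,0) [heading=0, draw]
  REPEAT 2 [
    -- iteration 1/2 --
    FD 3: (10,0) -> (13,0) [heading=0, draw]
    FD 1: (13,0) -> (14,0) [heading=0, draw]
    FD 1: (14,0) -> (15,0) [heading=0, draw]
    -- iteration 2/2 --
    FD 3: (15,0) -> (18,0) [heading=0, draw]
    FD 1: (18,0) -> (19,0) [heading=0, draw]
    FD 1: (19,0) -> (20,0) [heading=0, draw]
  ]
  -- iteration 2/2 --
  FD 10: (20,0) -> (30,0) [heading=0, draw]
  REPEAT 2 [
    -- iteration 1/2 --
    FD 3: (30,0) -> (33,0) [heading=0, draw]
    FD 1: (33,0) -> (34,0) [heading=0, draw]
    FD 1: (34,0) -> (35,0) [heading=0, draw]
    -- iteration 2/2 --
    FD 3: (35,0) -> (38,0) [heading=0, draw]
    FD 1: (38,0) -> (39,0) [heading=0, draw]
    FD 1: (39,0) -> (40,0) [heading=0, draw]
  ]
]
Final: pos=(40,0), heading=0, 14 segment(s) drawn

Answer: 0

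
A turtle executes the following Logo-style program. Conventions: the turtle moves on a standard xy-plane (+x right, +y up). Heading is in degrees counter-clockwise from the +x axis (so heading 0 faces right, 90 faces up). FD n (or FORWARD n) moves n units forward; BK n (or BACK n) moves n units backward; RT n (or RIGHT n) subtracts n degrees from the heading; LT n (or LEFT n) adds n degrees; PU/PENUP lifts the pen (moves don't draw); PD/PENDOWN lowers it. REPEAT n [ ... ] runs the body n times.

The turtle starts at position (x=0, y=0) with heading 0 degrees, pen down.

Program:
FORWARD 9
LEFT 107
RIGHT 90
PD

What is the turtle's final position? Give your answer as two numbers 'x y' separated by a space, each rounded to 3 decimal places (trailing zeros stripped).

Executing turtle program step by step:
Start: pos=(0,0), heading=0, pen down
FD 9: (0,0) -> (9,0) [heading=0, draw]
LT 107: heading 0 -> 107
RT 90: heading 107 -> 17
PD: pen down
Final: pos=(9,0), heading=17, 1 segment(s) drawn

Answer: 9 0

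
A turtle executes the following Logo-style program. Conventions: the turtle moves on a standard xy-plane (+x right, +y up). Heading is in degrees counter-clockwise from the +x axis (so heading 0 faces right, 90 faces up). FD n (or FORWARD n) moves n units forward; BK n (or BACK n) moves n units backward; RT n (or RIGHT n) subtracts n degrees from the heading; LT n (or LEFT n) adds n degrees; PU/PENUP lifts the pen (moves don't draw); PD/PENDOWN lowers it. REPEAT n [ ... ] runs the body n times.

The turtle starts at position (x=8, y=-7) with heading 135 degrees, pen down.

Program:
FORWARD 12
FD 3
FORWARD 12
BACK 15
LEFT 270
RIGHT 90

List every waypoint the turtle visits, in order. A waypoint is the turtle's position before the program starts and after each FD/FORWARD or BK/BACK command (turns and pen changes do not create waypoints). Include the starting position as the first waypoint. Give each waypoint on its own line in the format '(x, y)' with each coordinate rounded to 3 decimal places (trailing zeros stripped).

Answer: (8, -7)
(-0.485, 1.485)
(-2.607, 3.607)
(-11.092, 12.092)
(-0.485, 1.485)

Derivation:
Executing turtle program step by step:
Start: pos=(8,-7), heading=135, pen down
FD 12: (8,-7) -> (-0.485,1.485) [heading=135, draw]
FD 3: (-0.485,1.485) -> (-2.607,3.607) [heading=135, draw]
FD 12: (-2.607,3.607) -> (-11.092,12.092) [heading=135, draw]
BK 15: (-11.092,12.092) -> (-0.485,1.485) [heading=135, draw]
LT 270: heading 135 -> 45
RT 90: heading 45 -> 315
Final: pos=(-0.485,1.485), heading=315, 4 segment(s) drawn
Waypoints (5 total):
(8, -7)
(-0.485, 1.485)
(-2.607, 3.607)
(-11.092, 12.092)
(-0.485, 1.485)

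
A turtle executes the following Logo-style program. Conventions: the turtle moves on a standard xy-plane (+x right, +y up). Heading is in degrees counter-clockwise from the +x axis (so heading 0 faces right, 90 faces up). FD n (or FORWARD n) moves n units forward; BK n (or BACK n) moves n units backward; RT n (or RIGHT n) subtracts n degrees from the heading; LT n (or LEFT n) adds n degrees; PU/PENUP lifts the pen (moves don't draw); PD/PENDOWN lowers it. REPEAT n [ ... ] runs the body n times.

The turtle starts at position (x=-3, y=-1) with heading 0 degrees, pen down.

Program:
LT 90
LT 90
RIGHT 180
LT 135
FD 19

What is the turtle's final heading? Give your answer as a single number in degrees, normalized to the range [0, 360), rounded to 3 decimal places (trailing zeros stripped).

Answer: 135

Derivation:
Executing turtle program step by step:
Start: pos=(-3,-1), heading=0, pen down
LT 90: heading 0 -> 90
LT 90: heading 90 -> 180
RT 180: heading 180 -> 0
LT 135: heading 0 -> 135
FD 19: (-3,-1) -> (-16.435,12.435) [heading=135, draw]
Final: pos=(-16.435,12.435), heading=135, 1 segment(s) drawn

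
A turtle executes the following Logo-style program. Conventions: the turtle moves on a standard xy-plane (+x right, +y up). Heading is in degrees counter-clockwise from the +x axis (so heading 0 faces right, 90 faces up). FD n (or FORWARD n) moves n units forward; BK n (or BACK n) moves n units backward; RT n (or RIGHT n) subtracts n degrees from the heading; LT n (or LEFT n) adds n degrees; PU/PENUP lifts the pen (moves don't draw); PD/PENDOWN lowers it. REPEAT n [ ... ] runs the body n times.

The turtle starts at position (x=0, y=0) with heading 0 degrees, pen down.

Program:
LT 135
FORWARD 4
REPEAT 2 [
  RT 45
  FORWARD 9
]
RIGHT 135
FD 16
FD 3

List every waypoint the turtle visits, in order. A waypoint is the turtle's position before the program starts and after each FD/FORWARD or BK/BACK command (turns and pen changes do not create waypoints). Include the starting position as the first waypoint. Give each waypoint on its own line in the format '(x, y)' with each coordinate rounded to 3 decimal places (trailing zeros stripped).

Executing turtle program step by step:
Start: pos=(0,0), heading=0, pen down
LT 135: heading 0 -> 135
FD 4: (0,0) -> (-2.828,2.828) [heading=135, draw]
REPEAT 2 [
  -- iteration 1/2 --
  RT 45: heading 135 -> 90
  FD 9: (-2.828,2.828) -> (-2.828,11.828) [heading=90, draw]
  -- iteration 2/2 --
  RT 45: heading 90 -> 45
  FD 9: (-2.828,11.828) -> (3.536,18.192) [heading=45, draw]
]
RT 135: heading 45 -> 270
FD 16: (3.536,18.192) -> (3.536,2.192) [heading=270, draw]
FD 3: (3.536,2.192) -> (3.536,-0.808) [heading=270, draw]
Final: pos=(3.536,-0.808), heading=270, 5 segment(s) drawn
Waypoints (6 total):
(0, 0)
(-2.828, 2.828)
(-2.828, 11.828)
(3.536, 18.192)
(3.536, 2.192)
(3.536, -0.808)

Answer: (0, 0)
(-2.828, 2.828)
(-2.828, 11.828)
(3.536, 18.192)
(3.536, 2.192)
(3.536, -0.808)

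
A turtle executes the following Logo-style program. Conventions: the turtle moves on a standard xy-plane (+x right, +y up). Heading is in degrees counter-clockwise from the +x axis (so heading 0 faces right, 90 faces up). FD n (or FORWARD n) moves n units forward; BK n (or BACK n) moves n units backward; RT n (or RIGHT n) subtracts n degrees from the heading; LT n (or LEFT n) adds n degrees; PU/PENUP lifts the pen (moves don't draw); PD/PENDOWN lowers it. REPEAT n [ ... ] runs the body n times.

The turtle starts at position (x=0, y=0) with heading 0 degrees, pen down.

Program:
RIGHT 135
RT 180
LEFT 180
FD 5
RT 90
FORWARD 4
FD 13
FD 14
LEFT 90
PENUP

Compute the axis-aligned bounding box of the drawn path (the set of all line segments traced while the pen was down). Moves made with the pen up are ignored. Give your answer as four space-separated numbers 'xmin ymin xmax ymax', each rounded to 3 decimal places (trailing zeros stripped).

Executing turtle program step by step:
Start: pos=(0,0), heading=0, pen down
RT 135: heading 0 -> 225
RT 180: heading 225 -> 45
LT 180: heading 45 -> 225
FD 5: (0,0) -> (-3.536,-3.536) [heading=225, draw]
RT 90: heading 225 -> 135
FD 4: (-3.536,-3.536) -> (-6.364,-0.707) [heading=135, draw]
FD 13: (-6.364,-0.707) -> (-15.556,8.485) [heading=135, draw]
FD 14: (-15.556,8.485) -> (-25.456,18.385) [heading=135, draw]
LT 90: heading 135 -> 225
PU: pen up
Final: pos=(-25.456,18.385), heading=225, 4 segment(s) drawn

Segment endpoints: x in {-25.456, -15.556, -6.364, -3.536, 0}, y in {-3.536, -0.707, 0, 8.485, 18.385}
xmin=-25.456, ymin=-3.536, xmax=0, ymax=18.385

Answer: -25.456 -3.536 0 18.385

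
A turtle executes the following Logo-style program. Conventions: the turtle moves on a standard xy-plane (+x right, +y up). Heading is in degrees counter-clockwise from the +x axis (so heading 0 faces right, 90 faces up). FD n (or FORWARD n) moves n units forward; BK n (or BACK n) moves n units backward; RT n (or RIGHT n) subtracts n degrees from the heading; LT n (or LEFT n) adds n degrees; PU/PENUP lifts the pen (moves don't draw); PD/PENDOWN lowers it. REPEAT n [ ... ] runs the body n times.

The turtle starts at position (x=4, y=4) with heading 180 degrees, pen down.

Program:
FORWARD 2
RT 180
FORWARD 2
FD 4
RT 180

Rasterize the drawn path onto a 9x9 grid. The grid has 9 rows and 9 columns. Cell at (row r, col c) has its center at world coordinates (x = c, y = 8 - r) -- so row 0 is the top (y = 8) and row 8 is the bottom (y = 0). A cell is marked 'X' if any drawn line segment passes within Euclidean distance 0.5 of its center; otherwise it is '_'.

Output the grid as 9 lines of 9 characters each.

Answer: _________
_________
_________
_________
__XXXXXXX
_________
_________
_________
_________

Derivation:
Segment 0: (4,4) -> (2,4)
Segment 1: (2,4) -> (4,4)
Segment 2: (4,4) -> (8,4)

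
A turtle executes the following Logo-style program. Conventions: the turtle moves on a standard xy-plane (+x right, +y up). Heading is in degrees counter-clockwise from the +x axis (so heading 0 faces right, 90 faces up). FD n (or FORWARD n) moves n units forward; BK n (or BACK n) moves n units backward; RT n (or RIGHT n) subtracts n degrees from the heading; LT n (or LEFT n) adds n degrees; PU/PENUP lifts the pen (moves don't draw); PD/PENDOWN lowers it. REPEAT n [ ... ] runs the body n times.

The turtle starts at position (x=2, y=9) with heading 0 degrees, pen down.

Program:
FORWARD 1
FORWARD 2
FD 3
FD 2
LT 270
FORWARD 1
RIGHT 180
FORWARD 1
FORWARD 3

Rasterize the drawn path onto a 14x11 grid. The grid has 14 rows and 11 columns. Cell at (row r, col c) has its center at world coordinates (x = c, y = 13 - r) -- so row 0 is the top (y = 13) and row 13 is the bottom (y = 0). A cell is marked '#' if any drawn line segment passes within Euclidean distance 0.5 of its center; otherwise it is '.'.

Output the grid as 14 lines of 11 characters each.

Segment 0: (2,9) -> (3,9)
Segment 1: (3,9) -> (5,9)
Segment 2: (5,9) -> (8,9)
Segment 3: (8,9) -> (10,9)
Segment 4: (10,9) -> (10,8)
Segment 5: (10,8) -> (10,9)
Segment 6: (10,9) -> (10,12)

Answer: ...........
..........#
..........#
..........#
..#########
..........#
...........
...........
...........
...........
...........
...........
...........
...........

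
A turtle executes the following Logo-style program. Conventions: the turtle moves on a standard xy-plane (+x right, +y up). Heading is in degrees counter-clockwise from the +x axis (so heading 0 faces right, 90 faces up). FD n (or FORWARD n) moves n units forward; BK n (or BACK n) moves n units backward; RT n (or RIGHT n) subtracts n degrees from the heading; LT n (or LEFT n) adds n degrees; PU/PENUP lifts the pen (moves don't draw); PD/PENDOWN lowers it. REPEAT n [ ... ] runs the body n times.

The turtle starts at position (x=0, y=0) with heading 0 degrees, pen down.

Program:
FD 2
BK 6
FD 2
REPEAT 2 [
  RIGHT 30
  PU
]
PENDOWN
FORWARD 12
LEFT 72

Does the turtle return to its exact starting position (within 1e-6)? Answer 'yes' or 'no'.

Answer: no

Derivation:
Executing turtle program step by step:
Start: pos=(0,0), heading=0, pen down
FD 2: (0,0) -> (2,0) [heading=0, draw]
BK 6: (2,0) -> (-4,0) [heading=0, draw]
FD 2: (-4,0) -> (-2,0) [heading=0, draw]
REPEAT 2 [
  -- iteration 1/2 --
  RT 30: heading 0 -> 330
  PU: pen up
  -- iteration 2/2 --
  RT 30: heading 330 -> 300
  PU: pen up
]
PD: pen down
FD 12: (-2,0) -> (4,-10.392) [heading=300, draw]
LT 72: heading 300 -> 12
Final: pos=(4,-10.392), heading=12, 4 segment(s) drawn

Start position: (0, 0)
Final position: (4, -10.392)
Distance = 11.136; >= 1e-6 -> NOT closed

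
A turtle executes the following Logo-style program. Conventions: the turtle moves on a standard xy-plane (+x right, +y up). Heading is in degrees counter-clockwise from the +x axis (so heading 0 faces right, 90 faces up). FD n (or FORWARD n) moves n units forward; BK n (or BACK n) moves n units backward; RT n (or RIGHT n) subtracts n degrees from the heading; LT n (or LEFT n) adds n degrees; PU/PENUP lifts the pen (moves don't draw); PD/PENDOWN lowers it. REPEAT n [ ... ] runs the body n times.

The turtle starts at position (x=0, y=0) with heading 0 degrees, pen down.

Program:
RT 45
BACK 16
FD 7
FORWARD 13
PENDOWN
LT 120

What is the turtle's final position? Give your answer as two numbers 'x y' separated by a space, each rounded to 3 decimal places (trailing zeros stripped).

Answer: 2.828 -2.828

Derivation:
Executing turtle program step by step:
Start: pos=(0,0), heading=0, pen down
RT 45: heading 0 -> 315
BK 16: (0,0) -> (-11.314,11.314) [heading=315, draw]
FD 7: (-11.314,11.314) -> (-6.364,6.364) [heading=315, draw]
FD 13: (-6.364,6.364) -> (2.828,-2.828) [heading=315, draw]
PD: pen down
LT 120: heading 315 -> 75
Final: pos=(2.828,-2.828), heading=75, 3 segment(s) drawn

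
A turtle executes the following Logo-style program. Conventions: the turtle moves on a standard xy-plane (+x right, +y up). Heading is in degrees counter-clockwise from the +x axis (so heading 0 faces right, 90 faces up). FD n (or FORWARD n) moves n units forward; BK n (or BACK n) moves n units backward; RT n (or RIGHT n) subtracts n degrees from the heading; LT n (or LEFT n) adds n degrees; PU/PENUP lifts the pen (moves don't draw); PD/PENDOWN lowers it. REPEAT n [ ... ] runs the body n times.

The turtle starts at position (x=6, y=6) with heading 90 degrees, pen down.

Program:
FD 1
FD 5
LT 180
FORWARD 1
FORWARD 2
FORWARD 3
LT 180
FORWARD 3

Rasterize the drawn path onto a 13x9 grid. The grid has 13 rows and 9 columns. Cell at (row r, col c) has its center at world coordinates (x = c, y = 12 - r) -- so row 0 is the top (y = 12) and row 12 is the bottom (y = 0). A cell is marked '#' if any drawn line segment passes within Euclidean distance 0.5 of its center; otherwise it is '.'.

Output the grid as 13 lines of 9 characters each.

Answer: ......#..
......#..
......#..
......#..
......#..
......#..
......#..
.........
.........
.........
.........
.........
.........

Derivation:
Segment 0: (6,6) -> (6,7)
Segment 1: (6,7) -> (6,12)
Segment 2: (6,12) -> (6,11)
Segment 3: (6,11) -> (6,9)
Segment 4: (6,9) -> (6,6)
Segment 5: (6,6) -> (6,9)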